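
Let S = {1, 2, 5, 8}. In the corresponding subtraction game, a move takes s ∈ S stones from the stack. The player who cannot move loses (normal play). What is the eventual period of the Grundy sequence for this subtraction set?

n :  0  1  2  3  4  5  6  7  8  9 10 11 12 13 14
G :  0  1  2  0  1  2  0  1  2  0  1  2  0  1  2
G(n+3) = G(n) holds for n = 0,…,7 (a full window of length max(S) = 8), so the sequence is purely periodic with period 3.

3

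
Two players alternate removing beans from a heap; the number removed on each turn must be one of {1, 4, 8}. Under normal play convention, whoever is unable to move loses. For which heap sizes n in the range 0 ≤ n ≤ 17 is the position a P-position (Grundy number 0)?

n :  0  1  2  3  4  5  6  7  8  9 10 11 12 13 14 15 16 17
G :  0  1  0  1  2  0  1  0  1  2  3  2  0  1  0  1  2  0
P-positions are exactly the n with G(n) = 0.

0, 2, 5, 7, 12, 14, 17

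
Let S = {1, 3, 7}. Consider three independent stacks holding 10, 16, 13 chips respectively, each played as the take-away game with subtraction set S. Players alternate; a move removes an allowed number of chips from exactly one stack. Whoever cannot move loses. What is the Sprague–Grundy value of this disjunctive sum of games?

All stacks use S = {1, 3, 7}:
n :  0  1  2  3  4  5  6  7  8  9 10 11 12 13 14 15 16
G :  0  1  0  1  0  1  0  1  0  1  0  1  0  1  0  1  0
Stack A: G(10) = 0.
Stack B: G(16) = 0.
Stack C: G(13) = 1.
Combined Grundy value = 0 ⊕ 0 ⊕ 1 = 1.

1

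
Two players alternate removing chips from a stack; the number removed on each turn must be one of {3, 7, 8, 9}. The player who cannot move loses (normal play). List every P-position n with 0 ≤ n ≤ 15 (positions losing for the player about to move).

n :  0  1  2  3  4  5  6  7  8  9 10 11 12 13 14 15
G :  0  0  0  1  1  1  0  2  2  1  3  3  0  2  4  1
P-positions are exactly the n with G(n) = 0.

0, 1, 2, 6, 12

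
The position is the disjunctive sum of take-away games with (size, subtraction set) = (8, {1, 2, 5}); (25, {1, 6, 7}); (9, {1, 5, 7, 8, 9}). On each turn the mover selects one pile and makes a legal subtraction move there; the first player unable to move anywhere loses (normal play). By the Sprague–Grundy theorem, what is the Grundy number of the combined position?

0

Pile A, S = {1, 2, 5}:
G(0) = 0
G(1) = mex{0} = 1
G(2) = mex{1,0} = 2
G(3) = mex{2,1} = 0
G(4) = mex{0,2} = 1
G(5) = mex{1,0,0} = 2
G(6) = mex{2,1,1} = 0
G(7) = mex{0,2,2} = 1
G(8) = mex{1,0,0} = 2
G_A(8) = 2.
Pile B, S = {1, 6, 7}:
G(0) = 0
G(1) = mex{0} = 1
G(2) = mex{1} = 0
G(3) = mex{0} = 1
G(4) = mex{1} = 0
G(5) = mex{0} = 1
G(6) = mex{1,0} = 2
G(7) = mex{2,1,0} = 3
G(8) = mex{3,0,1} = 2
G(9) = mex{2,1,0} = 3
G(10) = mex{3,0,1} = 2
G(11) = mex{2,1,0} = 3
G(12) = mex{3,2,1} = 0
G(13) = mex{0,3,2} = 1
G(14) = mex{1,2,3} = 0
G(15) = mex{0,3,2} = 1
G(16) = mex{1,2,3} = 0
G(17) = mex{0,3,2} = 1
G(18) = mex{1,0,3} = 2
G(19) = mex{2,1,0} = 3
G(20) = mex{3,0,1} = 2
G(21) = mex{2,1,0} = 3
G(22) = mex{3,0,1} = 2
G(23) = mex{2,1,0} = 3
G(24) = mex{3,2,1} = 0
G(25) = mex{0,3,2} = 1
G_B(25) = 1.
Pile C, S = {1, 5, 7, 8, 9}:
G(0) = 0
G(1) = mex{0} = 1
G(2) = mex{1} = 0
G(3) = mex{0} = 1
G(4) = mex{1} = 0
G(5) = mex{0,0} = 1
G(6) = mex{1,1} = 0
G(7) = mex{0,0,0} = 1
G(8) = mex{1,1,1,0} = 2
G(9) = mex{2,0,0,1,0} = 3
G_C(9) = 3.
Combined Grundy value = 2 ⊕ 1 ⊕ 3 = 0.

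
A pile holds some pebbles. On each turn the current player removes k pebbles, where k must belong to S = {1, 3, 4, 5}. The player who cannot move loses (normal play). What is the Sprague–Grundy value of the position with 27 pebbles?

n :  0  1  2  3  4  5  6  7  8  9 10 11 12 13 14 15 16 17 18 19 20 21 22 23 24 25 26 27
G :  0  1  0  1  2  3  2  3  0  1  0  1  2  3  2  3  0  1  0  1  2  3  2  3  0  1  0  1

1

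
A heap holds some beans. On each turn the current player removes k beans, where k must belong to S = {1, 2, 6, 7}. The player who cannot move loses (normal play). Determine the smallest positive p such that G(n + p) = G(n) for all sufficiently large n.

8

G(0) = 0
G(1) = mex{0} = 1
G(2) = mex{1,0} = 2
G(3) = mex{2,1} = 0
G(4) = mex{0,2} = 1
G(5) = mex{1,0} = 2
G(6) = mex{2,1,0} = 3
G(7) = mex{3,2,1,0} = 4
G(8) = mex{4,3,2,1} = 0
G(9) = mex{0,4,0,2} = 1
G(10) = mex{1,0,1,0} = 2
G(11) = mex{2,1,2,1} = 0
G(12) = mex{0,2,3,2} = 1
G(13) = mex{1,0,4,3} = 2
G(14) = mex{2,1,0,4} = 3
G(15) = mex{3,2,1,0} = 4
G(16) = mex{4,3,2,1} = 0
G(17) = mex{0,4,0,2} = 1
G(n+8) = G(n) holds for n = 0,…,6 (a full window of length max(S) = 7), so the sequence is purely periodic with period 8.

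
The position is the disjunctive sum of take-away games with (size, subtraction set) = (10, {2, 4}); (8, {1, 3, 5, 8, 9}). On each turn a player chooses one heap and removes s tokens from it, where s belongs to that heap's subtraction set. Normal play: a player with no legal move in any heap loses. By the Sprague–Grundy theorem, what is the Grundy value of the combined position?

Heap A, S = {2, 4}:
n :  0  1  2  3  4  5  6  7  8  9 10
G :  0  0  1  1  2  2  0  0  1  1  2
G_A(10) = 2.
Heap B, S = {1, 3, 5, 8, 9}:
G(0) = 0
G(1) = mex{0} = 1
G(2) = mex{1} = 0
G(3) = mex{0,0} = 1
G(4) = mex{1,1} = 0
G(5) = mex{0,0,0} = 1
G(6) = mex{1,1,1} = 0
G(7) = mex{0,0,0} = 1
G(8) = mex{1,1,1,0} = 2
G_B(8) = 2.
Combined Grundy value = 2 ⊕ 2 = 0.

0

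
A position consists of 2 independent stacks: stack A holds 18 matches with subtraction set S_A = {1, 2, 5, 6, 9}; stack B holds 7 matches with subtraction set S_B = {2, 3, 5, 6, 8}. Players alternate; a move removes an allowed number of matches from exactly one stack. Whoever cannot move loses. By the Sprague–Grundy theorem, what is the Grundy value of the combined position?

2

Stack A, S = {1, 2, 5, 6, 9}:
G(0) = 0
G(1) = mex{0} = 1
G(2) = mex{1,0} = 2
G(3) = mex{2,1} = 0
G(4) = mex{0,2} = 1
G(5) = mex{1,0,0} = 2
G(6) = mex{2,1,1,0} = 3
G(7) = mex{3,2,2,1} = 0
G(8) = mex{0,3,0,2} = 1
G(9) = mex{1,0,1,0,0} = 2
G(10) = mex{2,1,2,1,1} = 0
G(11) = mex{0,2,3,2,2} = 1
G(12) = mex{1,0,0,3,0} = 2
G(13) = mex{2,1,1,0,1} = 3
G(14) = mex{3,2,2,1,2} = 0
G(15) = mex{0,3,0,2,3} = 1
G(16) = mex{1,0,1,0,0} = 2
G(17) = mex{2,1,2,1,1} = 0
G(18) = mex{0,2,3,2,2} = 1
G_A(18) = 1.
Stack B, S = {2, 3, 5, 6, 8}:
n : 0 1 2 3 4 5 6 7
G : 0 0 1 1 2 2 3 3
G_B(7) = 3.
Combined Grundy value = 1 ⊕ 3 = 2.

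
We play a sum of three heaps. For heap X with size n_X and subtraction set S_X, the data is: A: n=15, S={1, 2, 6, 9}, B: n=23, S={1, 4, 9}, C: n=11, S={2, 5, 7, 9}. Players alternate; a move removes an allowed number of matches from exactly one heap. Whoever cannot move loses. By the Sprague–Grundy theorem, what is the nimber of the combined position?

Heap A, S = {1, 2, 6, 9}:
G(0) = 0
G(1) = mex{0} = 1
G(2) = mex{1,0} = 2
G(3) = mex{2,1} = 0
G(4) = mex{0,2} = 1
G(5) = mex{1,0} = 2
G(6) = mex{2,1,0} = 3
G(7) = mex{3,2,1} = 0
G(8) = mex{0,3,2} = 1
G(9) = mex{1,0,0,0} = 2
G(10) = mex{2,1,1,1} = 0
G(11) = mex{0,2,2,2} = 1
G(12) = mex{1,0,3,0} = 2
G(13) = mex{2,1,0,1} = 3
G(14) = mex{3,2,1,2} = 0
G(15) = mex{0,3,2,3} = 1
G_A(15) = 1.
Heap B, S = {1, 4, 9}:
n :  0  1  2  3  4  5  6  7  8  9 10 11 12 13 14 15 16 17 18 19 20 21 22 23
G :  0  1  0  1  2  0  1  0  1  2  0  1  0  1  2  0  1  0  1  2  0  1  0  1
G_B(23) = 1.
Heap C, S = {2, 5, 7, 9}:
n :  0  1  2  3  4  5  6  7  8  9 10 11
G :  0  0  1  1  0  2  1  3  2  2  3  3
G_C(11) = 3.
Combined Grundy value = 1 ⊕ 1 ⊕ 3 = 3.

3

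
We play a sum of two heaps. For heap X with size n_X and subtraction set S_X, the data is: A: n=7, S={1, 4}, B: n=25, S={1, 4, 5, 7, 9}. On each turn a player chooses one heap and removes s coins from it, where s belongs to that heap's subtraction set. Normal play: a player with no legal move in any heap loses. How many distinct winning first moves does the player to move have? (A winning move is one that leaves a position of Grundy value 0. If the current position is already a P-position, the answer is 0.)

5

Heap A, S = {1, 4}:
n : 0 1 2 3 4 5 6 7
G : 0 1 0 1 2 0 1 0
G_A(7) = 0.
Heap B, S = {1, 4, 5, 7, 9}:
n :  0  1  2  3  4  5  6  7  8  9 10 11 12 13 14 15 16 17 18 19 20 21 22 23 24 25
G :  0  1  0  1  2  3  2  3  0  1  0  1  2  3  2  3  0  1  0  1  2  3  2  3  0  1
G_B(25) = 1.
Combined Grundy value = 0 ⊕ 1 = 1.
A winning move leaves total XOR = 0, i.e. changes one component's Grundy value g to g ⊕ X where X is the current total.
Heap A: need g' = 0⊕1 = 1. Options: 7−1→G=1, 7−4→G=1. Hits: 2.
Heap B: need g' = 1⊕1 = 0. Options: 25−1→G=0, 25−4→G=3, 25−5→G=2, 25−7→G=0, 25−9→G=0. Hits: 3.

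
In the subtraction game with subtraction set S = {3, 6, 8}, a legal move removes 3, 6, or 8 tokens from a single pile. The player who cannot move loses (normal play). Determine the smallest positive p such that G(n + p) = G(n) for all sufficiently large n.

n :  0  1  2  3  4  5  6  7  8  9 10 11 12 13 14 15 16 17 18 19 20 21 22 23
G :  0  0  0  1  1  1  2  2  2  3  3  0  0  0  1  1  1  2  2  2  3  3  0  0
G(n+11) = G(n) holds for n = 0,…,7 (a full window of length max(S) = 8), so the sequence is purely periodic with period 11.

11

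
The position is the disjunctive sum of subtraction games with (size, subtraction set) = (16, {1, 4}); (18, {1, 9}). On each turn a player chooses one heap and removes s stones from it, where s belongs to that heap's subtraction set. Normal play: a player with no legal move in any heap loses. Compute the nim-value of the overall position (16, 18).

1

Heap A, S = {1, 4}:
G(0) = 0
G(1) = mex{0} = 1
G(2) = mex{1} = 0
G(3) = mex{0} = 1
G(4) = mex{1,0} = 2
G(5) = mex{2,1} = 0
G(6) = mex{0,0} = 1
G(7) = mex{1,1} = 0
G(8) = mex{0,2} = 1
G(9) = mex{1,0} = 2
G(10) = mex{2,1} = 0
G(11) = mex{0,0} = 1
G(12) = mex{1,1} = 0
G(13) = mex{0,2} = 1
G(14) = mex{1,0} = 2
G(15) = mex{2,1} = 0
G(16) = mex{0,0} = 1
G_A(16) = 1.
Heap B, S = {1, 9}:
n :  0  1  2  3  4  5  6  7  8  9 10 11 12 13 14 15 16 17 18
G :  0  1  0  1  0  1  0  1  0  1  0  1  0  1  0  1  0  1  0
G_B(18) = 0.
Combined Grundy value = 1 ⊕ 0 = 1.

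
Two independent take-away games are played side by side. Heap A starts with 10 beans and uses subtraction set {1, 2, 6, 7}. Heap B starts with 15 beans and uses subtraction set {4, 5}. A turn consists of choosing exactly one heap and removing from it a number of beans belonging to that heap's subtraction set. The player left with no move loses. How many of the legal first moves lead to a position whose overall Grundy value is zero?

Heap A, S = {1, 2, 6, 7}:
n :  0  1  2  3  4  5  6  7  8  9 10
G :  0  1  2  0  1  2  3  4  0  1  2
G_A(10) = 2.
Heap B, S = {4, 5}:
n :  0  1  2  3  4  5  6  7  8  9 10 11 12 13 14 15
G :  0  0  0  0  1  1  1  1  2  0  0  0  0  1  1  1
G_B(15) = 1.
Combined Grundy value = 2 ⊕ 1 = 3.
A winning move leaves total XOR = 0, i.e. changes one component's Grundy value g to g ⊕ X where X is the current total.
Heap A: need g' = 2⊕3 = 1. Options: 10−1→G=1, 10−2→G=0, 10−6→G=1, 10−7→G=0. Hits: 2.
Heap B: need g' = 1⊕3 = 2. Options: 15−4→G=0, 15−5→G=0. Hits: 0.

2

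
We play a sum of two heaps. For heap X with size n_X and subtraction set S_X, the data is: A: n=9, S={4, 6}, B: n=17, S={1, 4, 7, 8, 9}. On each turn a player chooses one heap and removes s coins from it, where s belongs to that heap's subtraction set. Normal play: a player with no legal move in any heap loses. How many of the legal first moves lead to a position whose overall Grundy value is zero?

2

Heap A, S = {4, 6}:
G(0) = 0
G(1) = mex{} = 0
G(2) = mex{} = 0
G(3) = mex{} = 0
G(4) = mex{0} = 1
G(5) = mex{0} = 1
G(6) = mex{0,0} = 1
G(7) = mex{0,0} = 1
G(8) = mex{1,0} = 2
G(9) = mex{1,0} = 2
G_A(9) = 2.
Heap B, S = {1, 4, 7, 8, 9}:
G(0) = 0
G(1) = mex{0} = 1
G(2) = mex{1} = 0
G(3) = mex{0} = 1
G(4) = mex{1,0} = 2
G(5) = mex{2,1} = 0
G(6) = mex{0,0} = 1
G(7) = mex{1,1,0} = 2
G(8) = mex{2,2,1,0} = 3
G(9) = mex{3,0,0,1,0} = 2
G(10) = mex{2,1,1,0,1} = 3
G(11) = mex{3,2,2,1,0} = 4
G(12) = mex{4,3,0,2,1} = 5
G(13) = mex{5,2,1,0,2} = 3
G(14) = mex{3,3,2,1,0} = 4
G(15) = mex{4,4,3,2,1} = 0
G(16) = mex{0,5,2,3,2} = 1
G(17) = mex{1,3,3,2,3} = 0
G_B(17) = 0.
Combined Grundy value = 2 ⊕ 0 = 2.
A winning move leaves total XOR = 0, i.e. changes one component's Grundy value g to g ⊕ X where X is the current total.
Heap A: need g' = 2⊕2 = 0. Options: 9−4→G=1, 9−6→G=0. Hits: 1.
Heap B: need g' = 0⊕2 = 2. Options: 17−1→G=1, 17−4→G=3, 17−7→G=3, 17−8→G=2, 17−9→G=3. Hits: 1.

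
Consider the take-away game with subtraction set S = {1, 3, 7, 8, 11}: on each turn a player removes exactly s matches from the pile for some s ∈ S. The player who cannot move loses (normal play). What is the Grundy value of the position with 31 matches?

n :  0  1  2  3  4  5  6  7  8  9 10 11 12 13 14 15 16 17 18 19 20 21 22 23 24 25 26 27 28 29 30 31
G :  0  1  0  1  0  1  0  1  2  3  2  3  2  3  2  3  0  1  0  1  0  1  0  1  2  3  2  3  2  3  2  3

3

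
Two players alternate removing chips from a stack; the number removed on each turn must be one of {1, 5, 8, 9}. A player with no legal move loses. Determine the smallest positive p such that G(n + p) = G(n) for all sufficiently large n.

G(0) = 0
G(1) = mex{0} = 1
G(2) = mex{1} = 0
G(3) = mex{0} = 1
G(4) = mex{1} = 0
G(5) = mex{0,0} = 1
G(6) = mex{1,1} = 0
G(7) = mex{0,0} = 1
G(8) = mex{1,1,0} = 2
G(9) = mex{2,0,1,0} = 3
G(10) = mex{3,1,0,1} = 2
G(11) = mex{2,0,1,0} = 3
G(12) = mex{3,1,0,1} = 2
G(13) = mex{2,2,1,0} = 3
G(14) = mex{3,3,0,1} = 2
G(15) = mex{2,2,1,0} = 3
G(16) = mex{3,3,2,1} = 0
G(17) = mex{0,2,3,2} = 1
G(18) = mex{1,3,2,3} = 0
G(19) = mex{0,2,3,2} = 1
G(20) = mex{1,3,2,3} = 0
G(21) = mex{0,0,3,2} = 1
G(22) = mex{1,1,2,3} = 0
G(23) = mex{0,0,3,2} = 1
G(24) = mex{1,1,0,3} = 2
G(25) = mex{2,0,1,0} = 3
G(26) = mex{3,1,0,1} = 2
G(27) = mex{2,0,1,0} = 3
G(28) = mex{3,1,0,1} = 2
G(29) = mex{2,2,1,0} = 3
G(30) = mex{3,3,0,1} = 2
G(31) = mex{2,2,1,0} = 3
G(32) = mex{3,3,2,1} = 0
G(33) = mex{0,2,3,2} = 1
G(n+16) = G(n) holds for n = 0,…,8 (a full window of length max(S) = 9), so the sequence is purely periodic with period 16.

16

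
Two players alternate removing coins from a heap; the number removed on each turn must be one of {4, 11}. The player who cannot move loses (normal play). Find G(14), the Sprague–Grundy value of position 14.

1

n :  0  1  2  3  4  5  6  7  8  9 10 11 12 13 14
G :  0  0  0  0  1  1  1  1  0  0  0  2  1  1  1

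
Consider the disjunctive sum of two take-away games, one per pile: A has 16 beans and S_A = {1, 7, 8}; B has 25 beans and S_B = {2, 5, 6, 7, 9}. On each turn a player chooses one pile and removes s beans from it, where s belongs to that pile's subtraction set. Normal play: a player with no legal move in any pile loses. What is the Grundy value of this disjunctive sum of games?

2

Pile A, S = {1, 7, 8}:
n :  0  1  2  3  4  5  6  7  8  9 10 11 12 13 14 15 16
G :  0  1  0  1  0  1  0  1  2  3  2  3  2  3  2  0  1
G_A(16) = 1.
Pile B, S = {2, 5, 6, 7, 9}:
n :  0  1  2  3  4  5  6  7  8  9 10 11 12 13 14 15 16 17 18 19 20 21 22 23 24 25
G :  0  0  1  1  0  2  1  3  2  2  3  3  0  4  1  0  0  1  1  2  2  3  3  2  4  3
G_B(25) = 3.
Combined Grundy value = 1 ⊕ 3 = 2.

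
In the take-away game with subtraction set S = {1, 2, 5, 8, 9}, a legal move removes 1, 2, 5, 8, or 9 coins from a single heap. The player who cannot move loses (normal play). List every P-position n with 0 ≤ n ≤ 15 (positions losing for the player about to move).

0, 3, 6, 10, 13

n :  0  1  2  3  4  5  6  7  8  9 10 11 12 13 14 15
G :  0  1  2  0  1  2  0  1  2  3  0  1  2  0  1  2
P-positions are exactly the n with G(n) = 0.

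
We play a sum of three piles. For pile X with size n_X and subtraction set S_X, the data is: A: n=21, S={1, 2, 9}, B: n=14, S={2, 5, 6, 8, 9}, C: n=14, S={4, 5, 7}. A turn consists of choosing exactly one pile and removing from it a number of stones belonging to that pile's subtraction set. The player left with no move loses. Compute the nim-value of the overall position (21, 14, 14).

1

Pile A, S = {1, 2, 9}:
G(0) = 0
G(1) = mex{0} = 1
G(2) = mex{1,0} = 2
G(3) = mex{2,1} = 0
G(4) = mex{0,2} = 1
G(5) = mex{1,0} = 2
G(6) = mex{2,1} = 0
G(7) = mex{0,2} = 1
G(8) = mex{1,0} = 2
G(9) = mex{2,1,0} = 3
G(10) = mex{3,2,1} = 0
G(11) = mex{0,3,2} = 1
G(12) = mex{1,0,0} = 2
G(13) = mex{2,1,1} = 0
G(14) = mex{0,2,2} = 1
G(15) = mex{1,0,0} = 2
G(16) = mex{2,1,1} = 0
G(17) = mex{0,2,2} = 1
G(18) = mex{1,0,3} = 2
G(19) = mex{2,1,0} = 3
G(20) = mex{3,2,1} = 0
G(21) = mex{0,3,2} = 1
G_A(21) = 1.
Pile B, S = {2, 5, 6, 8, 9}:
G(0) = 0
G(1) = mex{} = 0
G(2) = mex{0} = 1
G(3) = mex{0} = 1
G(4) = mex{1} = 0
G(5) = mex{1,0} = 2
G(6) = mex{0,0,0} = 1
G(7) = mex{2,1,0} = 3
G(8) = mex{1,1,1,0} = 2
G(9) = mex{3,0,1,0,0} = 2
G(10) = mex{2,2,0,1,0} = 3
G(11) = mex{2,1,2,1,1} = 0
G(12) = mex{3,3,1,0,1} = 2
G(13) = mex{0,2,3,2,0} = 1
G(14) = mex{2,2,2,1,2} = 0
G_B(14) = 0.
Pile C, S = {4, 5, 7}:
n :  0  1  2  3  4  5  6  7  8  9 10 11 12 13 14
G :  0  0  0  0  1  1  1  1  2  2  2  0  0  0  0
G_C(14) = 0.
Combined Grundy value = 1 ⊕ 0 ⊕ 0 = 1.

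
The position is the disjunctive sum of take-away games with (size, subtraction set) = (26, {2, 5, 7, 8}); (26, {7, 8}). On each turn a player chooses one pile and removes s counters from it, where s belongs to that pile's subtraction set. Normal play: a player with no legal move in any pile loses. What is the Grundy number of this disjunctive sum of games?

0

Pile A, S = {2, 5, 7, 8}:
n :  0  1  2  3  4  5  6  7  8  9 10 11 12 13 14 15 16 17 18 19 20 21 22 23 24 25 26
G :  0  0  1  1  0  2  1  3  2  2  0  3  1  0  0  1  1  3  2  2  3  3  2  0  0  1  1
G_A(26) = 1.
Pile B, S = {7, 8}:
n :  0  1  2  3  4  5  6  7  8  9 10 11 12 13 14 15 16 17 18 19 20 21 22 23 24 25 26
G :  0  0  0  0  0  0  0  1  1  1  1  1  1  1  2  0  0  0  0  0  0  0  1  1  1  1  1
G_B(26) = 1.
Combined Grundy value = 1 ⊕ 1 = 0.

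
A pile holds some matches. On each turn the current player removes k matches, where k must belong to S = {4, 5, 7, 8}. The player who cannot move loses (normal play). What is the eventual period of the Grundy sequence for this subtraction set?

n :  0  1  2  3  4  5  6  7  8  9 10 11 12 13 14 15 16 17 18 19 20 21 22 23 24 25
G :  0  0  0  0  1  1  1  1  2  2  2  2  0  0  0  0  1  1  1  1  2  2  2  2  0  0
G(n+12) = G(n) holds for n = 0,…,7 (a full window of length max(S) = 8), so the sequence is purely periodic with period 12.

12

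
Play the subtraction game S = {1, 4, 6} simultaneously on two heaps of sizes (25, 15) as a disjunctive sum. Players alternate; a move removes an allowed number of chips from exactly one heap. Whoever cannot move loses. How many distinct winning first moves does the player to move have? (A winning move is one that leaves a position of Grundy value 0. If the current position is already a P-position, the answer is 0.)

0

All heaps use S = {1, 4, 6}:
G(0) = 0
G(1) = mex{0} = 1
G(2) = mex{1} = 0
G(3) = mex{0} = 1
G(4) = mex{1,0} = 2
G(5) = mex{2,1} = 0
G(6) = mex{0,0,0} = 1
G(7) = mex{1,1,1} = 0
G(8) = mex{0,2,0} = 1
G(9) = mex{1,0,1} = 2
G(10) = mex{2,1,2} = 0
G(11) = mex{0,0,0} = 1
G(12) = mex{1,1,1} = 0
G(13) = mex{0,2,0} = 1
G(14) = mex{1,0,1} = 2
G(15) = mex{2,1,2} = 0
G(16) = mex{0,0,0} = 1
G(17) = mex{1,1,1} = 0
G(18) = mex{0,2,0} = 1
G(19) = mex{1,0,1} = 2
G(20) = mex{2,1,2} = 0
G(21) = mex{0,0,0} = 1
G(22) = mex{1,1,1} = 0
G(23) = mex{0,2,0} = 1
G(24) = mex{1,0,1} = 2
G(25) = mex{2,1,2} = 0
Heap A: G(25) = 0.
Heap B: G(15) = 0.
Combined Grundy value = 0 ⊕ 0 = 0.
A winning move leaves total XOR = 0, i.e. changes one component's Grundy value g to g ⊕ X where X is the current total.
Heap A: target g' = 0⊕0 = 0, but every legal move changes the Grundy value (mex property), so 0 moves.
Heap B: target g' = 0⊕0 = 0, but every legal move changes the Grundy value (mex property), so 0 moves.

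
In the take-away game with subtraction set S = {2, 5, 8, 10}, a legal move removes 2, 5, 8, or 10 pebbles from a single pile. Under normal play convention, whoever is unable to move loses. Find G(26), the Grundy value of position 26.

3

n :  0  1  2  3  4  5  6  7  8  9 10 11 12 13 14 15 16 17 18 19 20 21 22 23 24 25 26
G :  0  0  1  1  0  2  1  0  2  1  3  2  2  0  3  1  0  3  1  0  0  1  1  2  2  4  3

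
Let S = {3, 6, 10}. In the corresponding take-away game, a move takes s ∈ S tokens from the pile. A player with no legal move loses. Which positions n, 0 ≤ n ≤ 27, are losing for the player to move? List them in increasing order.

0, 1, 2, 9, 13, 14, 18, 22, 26, 27

n :  0  1  2  3  4  5  6  7  8  9 10 11 12 13 14 15 16 17 18 19 20 21 22 23 24 25 26 27
G :  0  0  0  1  1  1  2  2  2  0  3  3  1  0  0  2  1  1  0  2  2  1  0  3  2  1  0  0
P-positions are exactly the n with G(n) = 0.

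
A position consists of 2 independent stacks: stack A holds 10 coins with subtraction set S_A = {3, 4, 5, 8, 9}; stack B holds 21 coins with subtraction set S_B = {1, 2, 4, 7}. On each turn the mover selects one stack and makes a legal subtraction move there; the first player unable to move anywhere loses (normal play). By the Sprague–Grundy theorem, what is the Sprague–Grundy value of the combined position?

3

Stack A, S = {3, 4, 5, 8, 9}:
G(0) = 0
G(1) = mex{} = 0
G(2) = mex{} = 0
G(3) = mex{0} = 1
G(4) = mex{0,0} = 1
G(5) = mex{0,0,0} = 1
G(6) = mex{1,0,0} = 2
G(7) = mex{1,1,0} = 2
G(8) = mex{1,1,1,0} = 2
G(9) = mex{2,1,1,0,0} = 3
G(10) = mex{2,2,1,0,0} = 3
G_A(10) = 3.
Stack B, S = {1, 2, 4, 7}:
G(0) = 0
G(1) = mex{0} = 1
G(2) = mex{1,0} = 2
G(3) = mex{2,1} = 0
G(4) = mex{0,2,0} = 1
G(5) = mex{1,0,1} = 2
G(6) = mex{2,1,2} = 0
G(7) = mex{0,2,0,0} = 1
G(8) = mex{1,0,1,1} = 2
G(9) = mex{2,1,2,2} = 0
G(10) = mex{0,2,0,0} = 1
G(11) = mex{1,0,1,1} = 2
G(12) = mex{2,1,2,2} = 0
G(13) = mex{0,2,0,0} = 1
G(14) = mex{1,0,1,1} = 2
G(15) = mex{2,1,2,2} = 0
G(16) = mex{0,2,0,0} = 1
G(17) = mex{1,0,1,1} = 2
G(18) = mex{2,1,2,2} = 0
G(19) = mex{0,2,0,0} = 1
G(20) = mex{1,0,1,1} = 2
G(21) = mex{2,1,2,2} = 0
G_B(21) = 0.
Combined Grundy value = 3 ⊕ 0 = 3.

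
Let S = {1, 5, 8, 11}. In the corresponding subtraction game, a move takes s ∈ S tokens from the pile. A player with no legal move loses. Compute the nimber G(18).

0

G(0) = 0
G(1) = mex{0} = 1
G(2) = mex{1} = 0
G(3) = mex{0} = 1
G(4) = mex{1} = 0
G(5) = mex{0,0} = 1
G(6) = mex{1,1} = 0
G(7) = mex{0,0} = 1
G(8) = mex{1,1,0} = 2
G(9) = mex{2,0,1} = 3
G(10) = mex{3,1,0} = 2
G(11) = mex{2,0,1,0} = 3
G(12) = mex{3,1,0,1} = 2
G(13) = mex{2,2,1,0} = 3
G(14) = mex{3,3,0,1} = 2
G(15) = mex{2,2,1,0} = 3
G(16) = mex{3,3,2,1} = 0
G(17) = mex{0,2,3,0} = 1
G(18) = mex{1,3,2,1} = 0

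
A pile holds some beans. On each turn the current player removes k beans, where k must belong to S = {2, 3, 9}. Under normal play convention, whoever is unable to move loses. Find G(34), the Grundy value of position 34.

0

n :  0  1  2  3  4  5  6  7  8  9 10 11 12 13 14 15 16 17 18 19 20 21 22 23 24 25 26 27 28 29 30 31 32 33 34
G :  0  0  1  1  2  0  0  1  1  2  2  0  0  1  1  2  0  0  1  1  2  2  0  0  1  1  2  0  0  1  1  2  2  0  0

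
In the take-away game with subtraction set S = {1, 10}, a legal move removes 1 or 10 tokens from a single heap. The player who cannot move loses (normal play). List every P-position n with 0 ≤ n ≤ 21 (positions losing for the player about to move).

n :  0  1  2  3  4  5  6  7  8  9 10 11 12 13 14 15 16 17 18 19 20 21
G :  0  1  0  1  0  1  0  1  0  1  2  0  1  0  1  0  1  0  1  0  1  2
P-positions are exactly the n with G(n) = 0.

0, 2, 4, 6, 8, 11, 13, 15, 17, 19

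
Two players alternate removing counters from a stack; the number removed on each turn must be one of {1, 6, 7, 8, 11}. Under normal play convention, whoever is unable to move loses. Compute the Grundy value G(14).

n :  0  1  2  3  4  5  6  7  8  9 10 11 12 13 14
G :  0  1  0  1  0  1  2  3  2  3  2  3  4  5  0

0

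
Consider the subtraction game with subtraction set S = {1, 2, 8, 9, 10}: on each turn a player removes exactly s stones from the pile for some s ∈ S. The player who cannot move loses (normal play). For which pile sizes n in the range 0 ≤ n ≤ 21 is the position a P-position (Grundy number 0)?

G(0) = 0
G(1) = mex{0} = 1
G(2) = mex{1,0} = 2
G(3) = mex{2,1} = 0
G(4) = mex{0,2} = 1
G(5) = mex{1,0} = 2
G(6) = mex{2,1} = 0
G(7) = mex{0,2} = 1
G(8) = mex{1,0,0} = 2
G(9) = mex{2,1,1,0} = 3
G(10) = mex{3,2,2,1,0} = 4
G(11) = mex{4,3,0,2,1} = 5
G(12) = mex{5,4,1,0,2} = 3
G(13) = mex{3,5,2,1,0} = 4
G(14) = mex{4,3,0,2,1} = 5
G(15) = mex{5,4,1,0,2} = 3
G(16) = mex{3,5,2,1,0} = 4
G(17) = mex{4,3,3,2,1} = 0
G(18) = mex{0,4,4,3,2} = 1
G(19) = mex{1,0,5,4,3} = 2
G(20) = mex{2,1,3,5,4} = 0
G(21) = mex{0,2,4,3,5} = 1
P-positions are exactly the n with G(n) = 0.

0, 3, 6, 17, 20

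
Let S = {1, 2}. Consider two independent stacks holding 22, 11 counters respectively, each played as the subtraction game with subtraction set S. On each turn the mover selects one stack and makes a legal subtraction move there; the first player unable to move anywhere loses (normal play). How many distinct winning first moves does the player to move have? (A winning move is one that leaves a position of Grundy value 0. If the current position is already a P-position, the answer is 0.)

2

All stacks use S = {1, 2}:
n :  0  1  2  3  4  5  6  7  8  9 10 11 12 13 14 15 16 17 18 19 20 21 22
G :  0  1  2  0  1  2  0  1  2  0  1  2  0  1  2  0  1  2  0  1  2  0  1
Stack A: G(22) = 1.
Stack B: G(11) = 2.
Combined Grundy value = 1 ⊕ 2 = 3.
A winning move leaves total XOR = 0, i.e. changes one component's Grundy value g to g ⊕ X where X is the current total.
Stack A: need g' = 1⊕3 = 2. Options: 22−1→G=0, 22−2→G=2. Hits: 1.
Stack B: need g' = 2⊕3 = 1. Options: 11−1→G=1, 11−2→G=0. Hits: 1.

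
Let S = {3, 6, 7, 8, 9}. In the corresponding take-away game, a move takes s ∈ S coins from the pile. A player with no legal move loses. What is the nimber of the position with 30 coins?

G(0) = 0
G(1) = mex{} = 0
G(2) = mex{} = 0
G(3) = mex{0} = 1
G(4) = mex{0} = 1
G(5) = mex{0} = 1
G(6) = mex{1,0} = 2
G(7) = mex{1,0,0} = 2
G(8) = mex{1,0,0,0} = 2
G(9) = mex{2,1,0,0,0} = 3
G(10) = mex{2,1,1,0,0} = 3
G(11) = mex{2,1,1,1,0} = 3
G(12) = mex{3,2,1,1,1} = 0
G(13) = mex{3,2,2,1,1} = 0
G(14) = mex{3,2,2,2,1} = 0
G(15) = mex{0,3,2,2,2} = 1
G(16) = mex{0,3,3,2,2} = 1
G(17) = mex{0,3,3,3,2} = 1
G(18) = mex{1,0,3,3,3} = 2
G(19) = mex{1,0,0,3,3} = 2
G(20) = mex{1,0,0,0,3} = 2
G(21) = mex{2,1,0,0,0} = 3
G(22) = mex{2,1,1,0,0} = 3
G(23) = mex{2,1,1,1,0} = 3
G(24) = mex{3,2,1,1,1} = 0
G(25) = mex{3,2,2,1,1} = 0
G(26) = mex{3,2,2,2,1} = 0
G(27) = mex{0,3,2,2,2} = 1
G(28) = mex{0,3,3,2,2} = 1
G(29) = mex{0,3,3,3,2} = 1
G(30) = mex{1,0,3,3,3} = 2

2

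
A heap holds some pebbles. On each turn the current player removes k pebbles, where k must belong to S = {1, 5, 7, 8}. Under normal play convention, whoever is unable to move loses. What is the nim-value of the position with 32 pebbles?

0

G(0) = 0
G(1) = mex{0} = 1
G(2) = mex{1} = 0
G(3) = mex{0} = 1
G(4) = mex{1} = 0
G(5) = mex{0,0} = 1
G(6) = mex{1,1} = 0
G(7) = mex{0,0,0} = 1
G(8) = mex{1,1,1,0} = 2
G(9) = mex{2,0,0,1} = 3
G(10) = mex{3,1,1,0} = 2
G(11) = mex{2,0,0,1} = 3
G(12) = mex{3,1,1,0} = 2
G(13) = mex{2,2,0,1} = 3
G(14) = mex{3,3,1,0} = 2
G(15) = mex{2,2,2,1} = 0
G(16) = mex{0,3,3,2} = 1
G(17) = mex{1,2,2,3} = 0
G(18) = mex{0,3,3,2} = 1
G(19) = mex{1,2,2,3} = 0
G(20) = mex{0,0,3,2} = 1
G(21) = mex{1,1,2,3} = 0
G(22) = mex{0,0,0,2} = 1
G(23) = mex{1,1,1,0} = 2
G(24) = mex{2,0,0,1} = 3
G(25) = mex{3,1,1,0} = 2
G(26) = mex{2,0,0,1} = 3
G(27) = mex{3,1,1,0} = 2
G(28) = mex{2,2,0,1} = 3
G(29) = mex{3,3,1,0} = 2
G(30) = mex{2,2,2,1} = 0
G(31) = mex{0,3,3,2} = 1
G(32) = mex{1,2,2,3} = 0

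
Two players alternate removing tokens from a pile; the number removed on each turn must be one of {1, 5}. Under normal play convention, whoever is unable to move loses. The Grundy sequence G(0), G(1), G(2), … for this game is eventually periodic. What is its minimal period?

2

n :  0  1  2  3  4  5  6  7  8  9 10 11 12 13 14
G :  0  1  0  1  0  1  0  1  0  1  0  1  0  1  0
G(n+2) = G(n) holds for n = 0,…,4 (a full window of length max(S) = 5), so the sequence is purely periodic with period 2.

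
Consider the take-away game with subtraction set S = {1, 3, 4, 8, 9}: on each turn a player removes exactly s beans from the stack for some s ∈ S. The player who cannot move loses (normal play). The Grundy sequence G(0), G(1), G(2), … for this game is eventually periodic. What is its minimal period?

n :  0  1  2  3  4  5  6  7  8  9 10 11 12 13 14 15 16 17 18 19 20 21 22 23 24 25
G :  0  1  0  1  2  3  2  0  1  4  3  2  0  1  0  1  2  3  2  0  1  4  3  2  0  1
G(n+12) = G(n) holds for n = 0,…,8 (a full window of length max(S) = 9), so the sequence is purely periodic with period 12.

12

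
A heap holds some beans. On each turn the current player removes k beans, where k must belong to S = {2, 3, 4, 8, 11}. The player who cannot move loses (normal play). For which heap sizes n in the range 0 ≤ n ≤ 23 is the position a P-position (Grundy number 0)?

0, 1, 6, 7, 13, 19, 20

G(0) = 0
G(1) = mex{} = 0
G(2) = mex{0} = 1
G(3) = mex{0,0} = 1
G(4) = mex{1,0,0} = 2
G(5) = mex{1,1,0} = 2
G(6) = mex{2,1,1} = 0
G(7) = mex{2,2,1} = 0
G(8) = mex{0,2,2,0} = 1
G(9) = mex{0,0,2,0} = 1
G(10) = mex{1,0,0,1} = 2
G(11) = mex{1,1,0,1,0} = 2
G(12) = mex{2,1,1,2,0} = 3
G(13) = mex{2,2,1,2,1} = 0
G(14) = mex{3,2,2,0,1} = 4
G(15) = mex{0,3,2,0,2} = 1
G(16) = mex{4,0,3,1,2} = 5
G(17) = mex{1,4,0,1,0} = 2
G(18) = mex{5,1,4,2,0} = 3
G(19) = mex{2,5,1,2,1} = 0
G(20) = mex{3,2,5,3,1} = 0
G(21) = mex{0,3,2,0,2} = 1
G(22) = mex{0,0,3,4,2} = 1
G(23) = mex{1,0,0,1,3} = 2
P-positions are exactly the n with G(n) = 0.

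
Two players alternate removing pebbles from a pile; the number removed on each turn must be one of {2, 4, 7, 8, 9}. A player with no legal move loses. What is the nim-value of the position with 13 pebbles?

1

G(0) = 0
G(1) = mex{} = 0
G(2) = mex{0} = 1
G(3) = mex{0} = 1
G(4) = mex{1,0} = 2
G(5) = mex{1,0} = 2
G(6) = mex{2,1} = 0
G(7) = mex{2,1,0} = 3
G(8) = mex{0,2,0,0} = 1
G(9) = mex{3,2,1,0,0} = 4
G(10) = mex{1,0,1,1,0} = 2
G(11) = mex{4,3,2,1,1} = 0
G(12) = mex{2,1,2,2,1} = 0
G(13) = mex{0,4,0,2,2} = 1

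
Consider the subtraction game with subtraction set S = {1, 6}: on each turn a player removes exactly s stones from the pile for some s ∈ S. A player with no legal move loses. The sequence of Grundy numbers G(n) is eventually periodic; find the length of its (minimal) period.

G(0) = 0
G(1) = mex{0} = 1
G(2) = mex{1} = 0
G(3) = mex{0} = 1
G(4) = mex{1} = 0
G(5) = mex{0} = 1
G(6) = mex{1,0} = 2
G(7) = mex{2,1} = 0
G(8) = mex{0,0} = 1
G(9) = mex{1,1} = 0
G(10) = mex{0,0} = 1
G(11) = mex{1,1} = 0
G(12) = mex{0,2} = 1
G(13) = mex{1,0} = 2
G(14) = mex{2,1} = 0
G(15) = mex{0,0} = 1
G(n+7) = G(n) holds for n = 0,…,5 (a full window of length max(S) = 6), so the sequence is purely periodic with period 7.

7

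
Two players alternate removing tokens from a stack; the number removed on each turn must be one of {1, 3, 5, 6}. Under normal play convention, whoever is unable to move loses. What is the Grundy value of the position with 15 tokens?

0

n :  0  1  2  3  4  5  6  7  8  9 10 11 12 13 14 15
G :  0  1  0  1  0  1  2  3  2  3  2  0  1  0  1  0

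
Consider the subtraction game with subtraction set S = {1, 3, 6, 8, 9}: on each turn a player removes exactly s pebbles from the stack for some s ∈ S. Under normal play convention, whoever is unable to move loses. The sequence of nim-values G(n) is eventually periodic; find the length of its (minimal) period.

n :  0  1  2  3  4  5  6  7  8  9 10 11 12 13 14 15 16 17 18 19 20 21 22 23 24 25 26 27 28 29
G :  0  1  0  1  0  1  2  3  2  3  2  3  4  5  0  1  0  1  0  1  2  3  2  3  2  3  4  5  0  1
G(n+14) = G(n) holds for n = 0,…,8 (a full window of length max(S) = 9), so the sequence is purely periodic with period 14.

14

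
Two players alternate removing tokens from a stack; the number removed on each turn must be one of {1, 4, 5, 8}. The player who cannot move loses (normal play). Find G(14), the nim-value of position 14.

3

n :  0  1  2  3  4  5  6  7  8  9 10 11 12 13 14
G :  0  1  0  1  2  3  2  3  4  0  1  0  1  2  3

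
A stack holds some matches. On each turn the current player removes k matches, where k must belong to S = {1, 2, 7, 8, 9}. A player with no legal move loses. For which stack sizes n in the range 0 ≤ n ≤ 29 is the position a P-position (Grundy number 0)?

0, 3, 6, 16, 19, 22

n :  0  1  2  3  4  5  6  7  8  9 10 11 12 13 14 15 16 17 18 19 20 21 22 23 24 25 26 27 28 29
G :  0  1  2  0  1  2  0  1  2  3  4  5  3  4  5  3  0  1  2  0  1  2  0  1  2  3  4  5  3  4
P-positions are exactly the n with G(n) = 0.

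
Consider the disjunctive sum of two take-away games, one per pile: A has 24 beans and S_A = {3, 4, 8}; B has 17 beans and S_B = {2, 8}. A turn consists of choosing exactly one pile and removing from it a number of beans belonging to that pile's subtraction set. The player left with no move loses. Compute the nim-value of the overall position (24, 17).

1

Pile A, S = {3, 4, 8}:
G(0) = 0
G(1) = mex{} = 0
G(2) = mex{} = 0
G(3) = mex{0} = 1
G(4) = mex{0,0} = 1
G(5) = mex{0,0} = 1
G(6) = mex{1,0} = 2
G(7) = mex{1,1} = 0
G(8) = mex{1,1,0} = 2
G(9) = mex{2,1,0} = 3
G(10) = mex{0,2,0} = 1
G(11) = mex{2,0,1} = 3
G(12) = mex{3,2,1} = 0
G(13) = mex{1,3,1} = 0
G(14) = mex{3,1,2} = 0
G(15) = mex{0,3,0} = 1
G(16) = mex{0,0,2} = 1
G(17) = mex{0,0,3} = 1
G(18) = mex{1,0,1} = 2
G(19) = mex{1,1,3} = 0
G(20) = mex{1,1,0} = 2
G(21) = mex{2,1,0} = 3
G(22) = mex{0,2,0} = 1
G(23) = mex{2,0,1} = 3
G(24) = mex{3,2,1} = 0
G_A(24) = 0.
Pile B, S = {2, 8}:
G(0) = 0
G(1) = mex{} = 0
G(2) = mex{0} = 1
G(3) = mex{0} = 1
G(4) = mex{1} = 0
G(5) = mex{1} = 0
G(6) = mex{0} = 1
G(7) = mex{0} = 1
G(8) = mex{1,0} = 2
G(9) = mex{1,0} = 2
G(10) = mex{2,1} = 0
G(11) = mex{2,1} = 0
G(12) = mex{0,0} = 1
G(13) = mex{0,0} = 1
G(14) = mex{1,1} = 0
G(15) = mex{1,1} = 0
G(16) = mex{0,2} = 1
G(17) = mex{0,2} = 1
G_B(17) = 1.
Combined Grundy value = 0 ⊕ 1 = 1.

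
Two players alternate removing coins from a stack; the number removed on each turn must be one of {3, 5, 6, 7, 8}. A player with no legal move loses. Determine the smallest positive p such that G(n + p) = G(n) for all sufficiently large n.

n :  0  1  2  3  4  5  6  7  8  9 10 11 12 13 14 15 16 17 18 19 20 21 22 23
G :  0  0  0  1  1  1  2  2  2  3  3  0  0  0  1  1  1  2  2  2  3  3  0  0
G(n+11) = G(n) holds for n = 0,…,7 (a full window of length max(S) = 8), so the sequence is purely periodic with period 11.

11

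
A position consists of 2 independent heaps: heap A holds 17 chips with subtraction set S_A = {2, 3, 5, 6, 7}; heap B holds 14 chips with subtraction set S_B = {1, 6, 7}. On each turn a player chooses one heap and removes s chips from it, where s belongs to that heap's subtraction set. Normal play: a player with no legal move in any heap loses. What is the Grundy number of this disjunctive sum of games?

4

Heap A, S = {2, 3, 5, 6, 7}:
G(0) = 0
G(1) = mex{} = 0
G(2) = mex{0} = 1
G(3) = mex{0,0} = 1
G(4) = mex{1,0} = 2
G(5) = mex{1,1,0} = 2
G(6) = mex{2,1,0,0} = 3
G(7) = mex{2,2,1,0,0} = 3
G(8) = mex{3,2,1,1,0} = 4
G(9) = mex{3,3,2,1,1} = 0
G(10) = mex{4,3,2,2,1} = 0
G(11) = mex{0,4,3,2,2} = 1
G(12) = mex{0,0,3,3,2} = 1
G(13) = mex{1,0,4,3,3} = 2
G(14) = mex{1,1,0,4,3} = 2
G(15) = mex{2,1,0,0,4} = 3
G(16) = mex{2,2,1,0,0} = 3
G(17) = mex{3,2,1,1,0} = 4
G_A(17) = 4.
Heap B, S = {1, 6, 7}:
G(0) = 0
G(1) = mex{0} = 1
G(2) = mex{1} = 0
G(3) = mex{0} = 1
G(4) = mex{1} = 0
G(5) = mex{0} = 1
G(6) = mex{1,0} = 2
G(7) = mex{2,1,0} = 3
G(8) = mex{3,0,1} = 2
G(9) = mex{2,1,0} = 3
G(10) = mex{3,0,1} = 2
G(11) = mex{2,1,0} = 3
G(12) = mex{3,2,1} = 0
G(13) = mex{0,3,2} = 1
G(14) = mex{1,2,3} = 0
G_B(14) = 0.
Combined Grundy value = 4 ⊕ 0 = 4.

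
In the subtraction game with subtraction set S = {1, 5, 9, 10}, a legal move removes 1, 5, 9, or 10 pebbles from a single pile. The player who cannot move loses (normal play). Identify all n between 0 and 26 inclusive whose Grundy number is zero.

n :  0  1  2  3  4  5  6  7  8  9 10 11 12 13 14 15 16 17 18 19 20 21 22 23 24 25 26
G :  0  1  0  1  0  1  0  1  0  1  2  3  2  3  2  3  2  3  2  0  1  0  1  0  1  0  1
P-positions are exactly the n with G(n) = 0.

0, 2, 4, 6, 8, 19, 21, 23, 25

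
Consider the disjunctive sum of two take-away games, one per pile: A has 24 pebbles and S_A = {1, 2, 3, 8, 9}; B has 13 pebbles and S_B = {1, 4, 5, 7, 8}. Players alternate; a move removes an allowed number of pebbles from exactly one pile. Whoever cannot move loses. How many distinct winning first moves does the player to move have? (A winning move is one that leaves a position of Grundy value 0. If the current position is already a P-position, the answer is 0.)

Pile A, S = {1, 2, 3, 8, 9}:
n :  0  1  2  3  4  5  6  7  8  9 10 11 12 13 14 15 16 17 18 19 20 21 22 23 24
G :  0  1  2  3  0  1  2  3  4  5  0  1  2  3  0  1  2  3  4  5  0  1  2  3  0
G_A(24) = 0.
Pile B, S = {1, 4, 5, 7, 8}:
G(0) = 0
G(1) = mex{0} = 1
G(2) = mex{1} = 0
G(3) = mex{0} = 1
G(4) = mex{1,0} = 2
G(5) = mex{2,1,0} = 3
G(6) = mex{3,0,1} = 2
G(7) = mex{2,1,0,0} = 3
G(8) = mex{3,2,1,1,0} = 4
G(9) = mex{4,3,2,0,1} = 5
G(10) = mex{5,2,3,1,0} = 4
G(11) = mex{4,3,2,2,1} = 0
G(12) = mex{0,4,3,3,2} = 1
G(13) = mex{1,5,4,2,3} = 0
G_B(13) = 0.
Combined Grundy value = 0 ⊕ 0 = 0.
A winning move leaves total XOR = 0, i.e. changes one component's Grundy value g to g ⊕ X where X is the current total.
Pile A: target g' = 0⊕0 = 0, but every legal move changes the Grundy value (mex property), so 0 moves.
Pile B: target g' = 0⊕0 = 0, but every legal move changes the Grundy value (mex property), so 0 moves.

0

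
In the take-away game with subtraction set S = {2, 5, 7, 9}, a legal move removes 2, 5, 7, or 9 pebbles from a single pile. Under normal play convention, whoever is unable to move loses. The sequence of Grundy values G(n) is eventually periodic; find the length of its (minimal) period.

G(0) = 0
G(1) = mex{} = 0
G(2) = mex{0} = 1
G(3) = mex{0} = 1
G(4) = mex{1} = 0
G(5) = mex{1,0} = 2
G(6) = mex{0,0} = 1
G(7) = mex{2,1,0} = 3
G(8) = mex{1,1,0} = 2
G(9) = mex{3,0,1,0} = 2
G(10) = mex{2,2,1,0} = 3
G(11) = mex{2,1,0,1} = 3
G(12) = mex{3,3,2,1} = 0
G(13) = mex{3,2,1,0} = 4
G(14) = mex{0,2,3,2} = 1
G(15) = mex{4,3,2,1} = 0
G(16) = mex{1,3,2,3} = 0
G(17) = mex{0,0,3,2} = 1
G(18) = mex{0,4,3,2} = 1
G(19) = mex{1,1,0,3} = 2
G(20) = mex{1,0,4,3} = 2
G(21) = mex{2,0,1,0} = 3
G(22) = mex{2,1,0,4} = 3
G(23) = mex{3,1,0,1} = 2
G(24) = mex{3,2,1,0} = 4
G(25) = mex{2,2,1,0} = 3
G(26) = mex{4,3,2,1} = 0
G(27) = mex{3,3,2,1} = 0
G(28) = mex{0,2,3,2} = 1
G(29) = mex{0,4,3,2} = 1
G(30) = mex{1,3,2,3} = 0
G(31) = mex{1,0,4,3} = 2
G(32) = mex{0,0,3,2} = 1
G(33) = mex{2,1,0,4} = 3
G(34) = mex{1,1,0,3} = 2
G(35) = mex{3,0,1,0} = 2
G(36) = mex{2,2,1,0} = 3
G(37) = mex{2,1,0,1} = 3
G(38) = mex{3,3,2,1} = 0
G(39) = mex{3,2,1,0} = 4
G(40) = mex{0,2,3,2} = 1
G(41) = mex{4,3,2,1} = 0
G(42) = mex{1,3,2,3} = 0
G(43) = mex{0,0,3,2} = 1
G(44) = mex{0,4,3,2} = 1
G(45) = mex{1,1,0,3} = 2
G(46) = mex{1,0,4,3} = 2
G(47) = mex{2,0,1,0} = 3
G(48) = mex{2,1,0,4} = 3
G(49) = mex{3,1,0,1} = 2
G(50) = mex{3,2,1,0} = 4
G(51) = mex{2,2,1,0} = 3
G(52) = mex{4,3,2,1} = 0
G(53) = mex{3,3,2,1} = 0
G(n+26) = G(n) holds for n = 0,…,8 (a full window of length max(S) = 9), so the sequence is purely periodic with period 26.

26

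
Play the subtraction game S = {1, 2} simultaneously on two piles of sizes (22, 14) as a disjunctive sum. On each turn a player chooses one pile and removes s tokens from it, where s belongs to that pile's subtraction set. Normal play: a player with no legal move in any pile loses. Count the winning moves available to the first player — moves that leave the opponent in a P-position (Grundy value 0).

All piles use S = {1, 2}:
n :  0  1  2  3  4  5  6  7  8  9 10 11 12 13 14 15 16 17 18 19 20 21 22
G :  0  1  2  0  1  2  0  1  2  0  1  2  0  1  2  0  1  2  0  1  2  0  1
Pile A: G(22) = 1.
Pile B: G(14) = 2.
Combined Grundy value = 1 ⊕ 2 = 3.
A winning move leaves total XOR = 0, i.e. changes one component's Grundy value g to g ⊕ X where X is the current total.
Pile A: need g' = 1⊕3 = 2. Options: 22−1→G=0, 22−2→G=2. Hits: 1.
Pile B: need g' = 2⊕3 = 1. Options: 14−1→G=1, 14−2→G=0. Hits: 1.

2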